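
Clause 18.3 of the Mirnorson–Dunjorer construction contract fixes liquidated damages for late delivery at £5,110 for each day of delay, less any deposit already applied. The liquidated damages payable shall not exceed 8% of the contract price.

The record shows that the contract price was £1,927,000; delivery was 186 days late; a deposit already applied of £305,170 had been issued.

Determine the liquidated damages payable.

£154,160

Per-day damages: 186 × £5,110 = £950,460
Less deposit already applied: £950,460 − £305,170 = £645,290
Cap: 8% of £1,927,000 = £154,160
Cap at £154,160: £645,290 exceeds the cap → £154,160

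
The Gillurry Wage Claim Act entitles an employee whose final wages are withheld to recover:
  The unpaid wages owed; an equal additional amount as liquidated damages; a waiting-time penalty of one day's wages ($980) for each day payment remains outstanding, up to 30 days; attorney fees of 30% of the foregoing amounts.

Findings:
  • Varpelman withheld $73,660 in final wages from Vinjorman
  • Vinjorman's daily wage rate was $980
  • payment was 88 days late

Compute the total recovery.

Total award: $229,736

Liquidated damages (equal amount): $73,660
Penalty days: min(88, 30) = 30
Waiting-time penalty: 30 × $980 = $29,400
Subtotal: $73,660 + $73,660 + $29,400 = $176,720
Attorney fees: 30% of $176,720 = $53,016
Total award: $176,720 + $53,016 = $229,736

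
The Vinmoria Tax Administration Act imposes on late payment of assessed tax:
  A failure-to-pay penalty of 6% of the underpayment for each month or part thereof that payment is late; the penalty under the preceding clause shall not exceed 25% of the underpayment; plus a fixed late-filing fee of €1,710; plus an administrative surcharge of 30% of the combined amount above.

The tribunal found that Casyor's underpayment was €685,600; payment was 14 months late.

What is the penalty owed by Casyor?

€225,043

Accrued rate: 6% × 14 = 84%, capped at 25% → 25%
Failure-to-pay penalty: 25% of €685,600 = €171,400
Penalty before surcharge: €171,400 + €1,710 = €173,110
Administrative surcharge: 30% of €173,110 = €51,933
Total penalty: €173,110 + €51,933 = €225,043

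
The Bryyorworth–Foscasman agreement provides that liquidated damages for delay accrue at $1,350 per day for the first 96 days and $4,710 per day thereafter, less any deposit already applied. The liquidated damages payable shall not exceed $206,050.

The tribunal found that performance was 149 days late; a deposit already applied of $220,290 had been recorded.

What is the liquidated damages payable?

First 96 days: 96 × $1,350 = $129,600
Remaining days: (149 − 96) × $4,710 = $249,630
Accrued per-day damages: $129,600 + $249,630 = $379,230
Less deposit already applied: $379,230 − $220,290 = $158,940
Cap at $206,050: $158,940 is within the cap, no reduction.

$158,940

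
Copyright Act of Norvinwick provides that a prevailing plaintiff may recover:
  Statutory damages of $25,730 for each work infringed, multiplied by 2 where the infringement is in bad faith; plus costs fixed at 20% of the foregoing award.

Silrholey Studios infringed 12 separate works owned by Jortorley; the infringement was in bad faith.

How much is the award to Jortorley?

Statutory damages: 12 × $25,730 = $308,760
Doubled: 2 × $308,760 = $617,520
Costs: 20% of $617,520 = $123,504
Award plus costs: $617,520 + $123,504 = $741,024

$741,024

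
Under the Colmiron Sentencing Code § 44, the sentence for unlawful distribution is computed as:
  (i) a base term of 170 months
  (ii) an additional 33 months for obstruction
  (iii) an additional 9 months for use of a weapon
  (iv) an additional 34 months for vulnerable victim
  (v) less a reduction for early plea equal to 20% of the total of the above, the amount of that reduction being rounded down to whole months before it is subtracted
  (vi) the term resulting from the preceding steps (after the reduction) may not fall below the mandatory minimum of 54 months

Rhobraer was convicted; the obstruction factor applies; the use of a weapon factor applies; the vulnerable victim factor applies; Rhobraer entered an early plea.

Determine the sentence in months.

Obstruction enhancement: +33 months
Use of a weapon enhancement: +9 months
Vulnerable victim enhancement: +34 months
Adjusted term: 170 months + 33 months + 9 months + 34 months = 246 months
Early plea reduction: 20% of 246 months = 49 months (rounded down)
After reduction: 246 − 49 = 197 months
Minimum 54 months: 197 months meets the minimum, no increase.

Sentence: 197 months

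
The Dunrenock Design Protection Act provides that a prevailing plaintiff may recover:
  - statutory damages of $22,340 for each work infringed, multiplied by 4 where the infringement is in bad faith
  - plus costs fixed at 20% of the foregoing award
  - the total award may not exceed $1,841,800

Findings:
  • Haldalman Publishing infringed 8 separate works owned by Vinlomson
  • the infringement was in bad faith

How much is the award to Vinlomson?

$857,856

Statutory damages: 8 × $22,340 = $178,720
Multiplied by 4: 4 × $178,720 = $714,880
Costs: 20% of $714,880 = $142,976
Award plus costs: $714,880 + $142,976 = $857,856
Cap at $1,841,800: $857,856 is within the cap, no reduction.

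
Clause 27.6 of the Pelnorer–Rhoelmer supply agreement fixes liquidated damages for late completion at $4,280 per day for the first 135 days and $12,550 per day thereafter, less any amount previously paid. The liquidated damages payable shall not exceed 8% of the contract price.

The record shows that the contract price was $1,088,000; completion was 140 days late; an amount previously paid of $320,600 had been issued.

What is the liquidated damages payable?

First 135 days: 135 × $4,280 = $577,800
Remaining days: (140 − 135) × $12,550 = $62,750
Accrued per-day damages: $577,800 + $62,750 = $640,550
Less amount previously paid: $640,550 − $320,600 = $319,950
Cap: 8% of $1,088,000 = $87,040
Cap at $87,040: $319,950 exceeds the cap → $87,040

Liquidated damages: $87,040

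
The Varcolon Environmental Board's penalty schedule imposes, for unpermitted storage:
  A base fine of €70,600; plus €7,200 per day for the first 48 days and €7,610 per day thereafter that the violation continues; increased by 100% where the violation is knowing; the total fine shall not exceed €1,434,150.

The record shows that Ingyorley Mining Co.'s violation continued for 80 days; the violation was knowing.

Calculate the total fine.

€1,319,440

First 48 days: 48 × €7,200 = €345,600
Remaining days: (80 − 48) × €7,610 = €243,520
Per-day component: €345,600 + €243,520 = €589,120
Base plus per-day: €70,600 + €589,120 = €659,720
Enhancement: 100% of €659,720 = €659,720
Enhanced fine: €659,720 + €659,720 = €1,319,440
Cap at €1,434,150: €1,319,440 is within the cap, no reduction.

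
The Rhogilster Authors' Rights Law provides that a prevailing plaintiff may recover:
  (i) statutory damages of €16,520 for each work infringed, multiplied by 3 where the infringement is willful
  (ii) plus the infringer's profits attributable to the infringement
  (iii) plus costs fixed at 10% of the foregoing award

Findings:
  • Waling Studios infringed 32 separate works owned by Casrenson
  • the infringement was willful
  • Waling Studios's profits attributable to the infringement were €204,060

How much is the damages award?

€1,968,978

Statutory damages: 32 × €16,520 = €528,640
Trebled: 3 × €528,640 = €1,585,920
Combined award: €1,585,920 + €204,060 = €1,789,980
Costs: 10% of €1,789,980 = €178,998
Award plus costs: €1,789,980 + €178,998 = €1,968,978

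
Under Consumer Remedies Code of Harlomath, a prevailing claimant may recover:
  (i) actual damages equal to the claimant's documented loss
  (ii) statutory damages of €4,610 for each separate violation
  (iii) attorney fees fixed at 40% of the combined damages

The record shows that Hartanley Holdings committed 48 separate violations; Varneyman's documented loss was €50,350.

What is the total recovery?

Statutory damages: 48 × €4,610 = €221,280
Combined damages: €50,350 + €221,280 = €271,630
Attorney fees: 40% of €271,630 = €108,652
Total recovery: €271,630 + €108,652 = €380,282

€380,282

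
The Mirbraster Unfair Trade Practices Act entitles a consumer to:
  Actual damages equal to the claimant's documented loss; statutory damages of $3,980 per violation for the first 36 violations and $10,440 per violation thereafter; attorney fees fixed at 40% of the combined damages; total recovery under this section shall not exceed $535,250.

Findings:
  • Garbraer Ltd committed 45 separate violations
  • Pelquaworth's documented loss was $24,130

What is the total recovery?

$365,918

First 36 violations: 36 × $3,980 = $143,280
Remaining violations: (45 − 36) × $10,440 = $93,960
Statutory damages: $143,280 + $93,960 = $237,240
Combined damages: $24,130 + $237,240 = $261,370
Attorney fees: 40% of $261,370 = $104,548
Total before cap: $261,370 + $104,548 = $365,918
Cap at $535,250: $365,918 is within the cap, no reduction.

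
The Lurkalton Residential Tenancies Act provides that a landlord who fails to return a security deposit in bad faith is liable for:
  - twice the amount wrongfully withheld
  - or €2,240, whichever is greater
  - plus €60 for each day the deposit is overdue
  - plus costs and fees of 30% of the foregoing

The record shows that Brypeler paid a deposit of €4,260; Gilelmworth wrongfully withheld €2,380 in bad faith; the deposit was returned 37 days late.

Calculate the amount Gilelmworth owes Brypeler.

Doubled: 2 × €2,380 = €4,760
Minimum €2,240: €4,760 meets the minimum, no increase.
Late-return penalty: 37 × €60 = €2,220
Damages plus late penalty: €4,760 + €2,220 = €6,980
Costs and fees: 30% of €6,980 = €2,094
Total recovery: €6,980 + €2,094 = €9,074

€9,074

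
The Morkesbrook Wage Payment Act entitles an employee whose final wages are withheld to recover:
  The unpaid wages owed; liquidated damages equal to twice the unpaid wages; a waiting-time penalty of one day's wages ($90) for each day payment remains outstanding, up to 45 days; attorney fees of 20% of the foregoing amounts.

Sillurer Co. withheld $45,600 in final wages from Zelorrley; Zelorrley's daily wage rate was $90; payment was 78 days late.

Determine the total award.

Doubled: 2 × $45,600 = $91,200
Penalty days: min(78, 45) = 45
Waiting-time penalty: 45 × $90 = $4,050
Subtotal: $45,600 + $91,200 + $4,050 = $140,850
Attorney fees: 20% of $140,850 = $28,170
Total award: $140,850 + $28,170 = $169,020

$169,020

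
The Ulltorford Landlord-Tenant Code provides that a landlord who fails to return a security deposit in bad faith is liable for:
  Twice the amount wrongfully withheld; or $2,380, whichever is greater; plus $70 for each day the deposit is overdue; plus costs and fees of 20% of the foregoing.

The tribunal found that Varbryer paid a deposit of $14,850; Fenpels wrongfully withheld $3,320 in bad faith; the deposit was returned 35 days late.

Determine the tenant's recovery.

$10,908

Doubled: 2 × $3,320 = $6,640
Minimum $2,380: $6,640 meets the minimum, no increase.
Late-return penalty: 35 × $70 = $2,450
Damages plus late penalty: $6,640 + $2,450 = $9,090
Costs and fees: 20% of $9,090 = $1,818
Total recovery: $9,090 + $1,818 = $10,908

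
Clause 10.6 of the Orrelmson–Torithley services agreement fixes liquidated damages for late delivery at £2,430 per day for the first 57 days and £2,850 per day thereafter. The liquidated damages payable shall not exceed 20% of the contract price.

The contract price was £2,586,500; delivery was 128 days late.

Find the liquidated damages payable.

First 57 days: 57 × £2,430 = £138,510
Remaining days: (128 − 57) × £2,850 = £202,350
Accrued per-day damages: £138,510 + £202,350 = £340,860
Cap: 20% of £2,586,500 = £517,300
Cap at £517,300: £340,860 is within the cap, no reduction.

£340,860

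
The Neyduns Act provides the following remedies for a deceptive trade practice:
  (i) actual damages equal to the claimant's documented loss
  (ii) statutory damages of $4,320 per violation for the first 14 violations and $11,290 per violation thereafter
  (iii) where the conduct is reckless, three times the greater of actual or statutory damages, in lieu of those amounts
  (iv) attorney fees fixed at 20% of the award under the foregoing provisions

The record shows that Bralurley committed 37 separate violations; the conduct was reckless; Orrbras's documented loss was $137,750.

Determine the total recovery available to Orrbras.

$1,152,540

First 14 violations: 14 × $4,320 = $60,480
Remaining violations: (37 − 14) × $11,290 = $259,670
Statutory damages: $60,480 + $259,670 = $320,150
Greater of actual damages ($137,750) or statutory damages ($320,150): $320,150
Trebled: 3 × $320,150 = $960,450
Attorney fees: 20% of $960,450 = $192,090
Total recovery: $960,450 + $192,090 = $1,152,540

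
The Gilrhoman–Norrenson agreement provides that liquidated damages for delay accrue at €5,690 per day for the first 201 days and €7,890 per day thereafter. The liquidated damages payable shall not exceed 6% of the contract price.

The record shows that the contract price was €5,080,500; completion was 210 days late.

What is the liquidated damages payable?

First 201 days: 201 × €5,690 = €1,143,690
Remaining days: (210 − 201) × €7,890 = €71,010
Accrued per-day damages: €1,143,690 + €71,010 = €1,214,700
Cap: 6% of €5,080,500 = €304,830
Cap at €304,830: €1,214,700 exceeds the cap → €304,830

€304,830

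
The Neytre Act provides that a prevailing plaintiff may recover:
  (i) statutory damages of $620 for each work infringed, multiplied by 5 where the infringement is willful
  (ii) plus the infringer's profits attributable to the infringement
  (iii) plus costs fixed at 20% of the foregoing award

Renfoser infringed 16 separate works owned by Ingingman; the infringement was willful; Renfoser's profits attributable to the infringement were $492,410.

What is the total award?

Statutory damages: 16 × $620 = $9,920
Multiplied by 5: 5 × $9,920 = $49,600
Combined award: $49,600 + $492,410 = $542,010
Costs: 20% of $542,010 = $108,402
Award plus costs: $542,010 + $108,402 = $650,412

$650,412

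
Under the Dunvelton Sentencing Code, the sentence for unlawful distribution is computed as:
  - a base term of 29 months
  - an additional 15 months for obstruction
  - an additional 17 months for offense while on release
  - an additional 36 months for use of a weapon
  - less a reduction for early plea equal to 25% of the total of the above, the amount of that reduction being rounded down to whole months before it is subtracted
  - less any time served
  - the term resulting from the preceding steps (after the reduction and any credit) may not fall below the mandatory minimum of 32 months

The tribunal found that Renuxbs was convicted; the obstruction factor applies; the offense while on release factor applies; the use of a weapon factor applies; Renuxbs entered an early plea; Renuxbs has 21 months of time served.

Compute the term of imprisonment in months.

52 months

Obstruction enhancement: +15 months
Offense while on release enhancement: +17 months
Use of a weapon enhancement: +36 months
Adjusted term: 29 months + 15 months + 17 months + 36 months = 97 months
Early plea reduction: 25% of 97 months = 24 months (rounded down)
After reduction: 97 − 24 = 73 months
Less time served: 73 months − 21 months = 52 months
Minimum 32 months: 52 months meets the minimum, no increase.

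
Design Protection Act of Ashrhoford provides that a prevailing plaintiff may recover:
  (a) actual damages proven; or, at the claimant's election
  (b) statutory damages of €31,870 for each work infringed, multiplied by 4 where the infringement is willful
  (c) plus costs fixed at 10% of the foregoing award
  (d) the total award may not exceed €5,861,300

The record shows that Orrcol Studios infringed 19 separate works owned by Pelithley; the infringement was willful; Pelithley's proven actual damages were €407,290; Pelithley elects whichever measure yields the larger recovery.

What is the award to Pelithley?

€2,664,332

Statutory damages: 19 × €31,870 = €605,530
Multiplied by 4: 4 × €605,530 = €2,422,120
Greater of actual damages (€407,290) or enhanced statutory damages (€2,422,120): €2,422,120
Costs: 10% of €2,422,120 = €242,212
Award plus costs: €2,422,120 + €242,212 = €2,664,332
Cap at €5,861,300: €2,664,332 is within the cap, no reduction.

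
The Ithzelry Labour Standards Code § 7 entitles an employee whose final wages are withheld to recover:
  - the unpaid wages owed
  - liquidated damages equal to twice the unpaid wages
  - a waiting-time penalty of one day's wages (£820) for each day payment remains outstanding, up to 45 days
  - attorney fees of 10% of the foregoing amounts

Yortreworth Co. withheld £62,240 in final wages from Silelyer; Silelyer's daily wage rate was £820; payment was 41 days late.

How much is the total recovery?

£242,374

Doubled: 2 × £62,240 = £124,480
Penalty days: min(41, 45) = 41
Waiting-time penalty: 41 × £820 = £33,620
Subtotal: £62,240 + £124,480 + £33,620 = £220,340
Attorney fees: 10% of £220,340 = £22,034
Total award: £220,340 + £22,034 = £242,374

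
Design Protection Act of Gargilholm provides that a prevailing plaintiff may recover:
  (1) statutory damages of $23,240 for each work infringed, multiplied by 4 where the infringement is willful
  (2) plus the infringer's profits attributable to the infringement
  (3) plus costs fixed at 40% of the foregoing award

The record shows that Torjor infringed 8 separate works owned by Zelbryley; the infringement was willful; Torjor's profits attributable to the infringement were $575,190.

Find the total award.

Statutory damages: 8 × $23,240 = $185,920
Multiplied by 4: 4 × $185,920 = $743,680
Combined award: $743,680 + $575,190 = $1,318,870
Costs: 40% of $1,318,870 = $527,548
Award plus costs: $1,318,870 + $527,548 = $1,846,418

$1,846,418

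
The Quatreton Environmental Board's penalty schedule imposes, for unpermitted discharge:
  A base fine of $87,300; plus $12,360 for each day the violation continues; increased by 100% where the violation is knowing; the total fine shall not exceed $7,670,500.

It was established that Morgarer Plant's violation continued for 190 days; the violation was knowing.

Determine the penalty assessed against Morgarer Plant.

$4,871,400

Per-day component: 190 × $12,360 = $2,348,400
Base plus per-day: $87,300 + $2,348,400 = $2,435,700
Enhancement: 100% of $2,435,700 = $2,435,700
Enhanced fine: $2,435,700 + $2,435,700 = $4,871,400
Cap at $7,670,500: $4,871,400 is within the cap, no reduction.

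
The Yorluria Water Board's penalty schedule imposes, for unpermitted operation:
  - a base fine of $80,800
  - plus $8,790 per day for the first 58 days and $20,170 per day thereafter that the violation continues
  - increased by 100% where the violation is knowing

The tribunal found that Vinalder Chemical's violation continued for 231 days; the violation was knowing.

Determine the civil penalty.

$8,160,060

First 58 days: 58 × $8,790 = $509,820
Remaining days: (231 − 58) × $20,170 = $3,489,410
Per-day component: $509,820 + $3,489,410 = $3,999,230
Base plus per-day: $80,800 + $3,999,230 = $4,080,030
Enhancement: 100% of $4,080,030 = $4,080,030
Enhanced fine: $4,080,030 + $4,080,030 = $8,160,060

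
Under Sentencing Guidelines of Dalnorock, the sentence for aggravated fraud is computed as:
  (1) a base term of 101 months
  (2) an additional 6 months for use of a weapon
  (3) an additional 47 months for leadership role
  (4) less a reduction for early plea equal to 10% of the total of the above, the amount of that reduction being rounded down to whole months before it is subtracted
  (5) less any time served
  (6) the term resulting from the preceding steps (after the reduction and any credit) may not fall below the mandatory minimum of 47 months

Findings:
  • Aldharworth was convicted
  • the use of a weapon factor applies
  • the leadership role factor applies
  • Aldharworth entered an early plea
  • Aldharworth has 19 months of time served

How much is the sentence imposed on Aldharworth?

Sentence: 120 months

Use of a weapon enhancement: +6 months
Leadership role enhancement: +47 months
Adjusted term: 101 months + 6 months + 47 months = 154 months
Early plea reduction: 10% of 154 months = 15 months (rounded down)
After reduction: 154 − 15 = 139 months
Less time served: 139 months − 19 months = 120 months
Minimum 47 months: 120 months meets the minimum, no increase.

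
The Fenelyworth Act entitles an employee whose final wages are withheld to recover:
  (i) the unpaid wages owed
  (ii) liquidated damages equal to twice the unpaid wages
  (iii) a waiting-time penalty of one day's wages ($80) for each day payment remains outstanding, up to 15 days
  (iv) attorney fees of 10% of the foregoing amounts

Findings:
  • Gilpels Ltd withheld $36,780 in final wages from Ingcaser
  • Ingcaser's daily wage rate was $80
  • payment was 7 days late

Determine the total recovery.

Doubled: 2 × $36,780 = $73,560
Penalty days: min(7, 15) = 7
Waiting-time penalty: 7 × $80 = $560
Subtotal: $36,780 + $73,560 + $560 = $110,900
Attorney fees: 10% of $110,900 = $11,090
Total award: $110,900 + $11,090 = $121,990

$121,990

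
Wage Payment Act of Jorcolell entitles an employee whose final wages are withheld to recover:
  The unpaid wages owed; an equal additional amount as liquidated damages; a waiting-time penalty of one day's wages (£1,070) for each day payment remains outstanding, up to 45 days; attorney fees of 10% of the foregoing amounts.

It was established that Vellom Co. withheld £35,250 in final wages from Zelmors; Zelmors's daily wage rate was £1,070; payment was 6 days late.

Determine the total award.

Liquidated damages (equal amount): £35,250
Penalty days: min(6, 45) = 6
Waiting-time penalty: 6 × £1,070 = £6,420
Subtotal: £35,250 + £35,250 + £6,420 = £76,920
Attorney fees: 10% of £76,920 = £7,692
Total award: £76,920 + £7,692 = £84,612

£84,612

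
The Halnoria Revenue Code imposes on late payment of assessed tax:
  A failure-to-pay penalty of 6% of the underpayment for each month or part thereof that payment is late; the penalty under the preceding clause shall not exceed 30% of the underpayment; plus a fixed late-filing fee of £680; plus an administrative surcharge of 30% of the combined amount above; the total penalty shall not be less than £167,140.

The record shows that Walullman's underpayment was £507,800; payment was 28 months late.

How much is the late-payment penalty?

Accrued rate: 6% × 28 = 168%, capped at 30% → 30%
Failure-to-pay penalty: 30% of £507,800 = £152,340
Penalty before surcharge: £152,340 + £680 = £153,020
Administrative surcharge: 30% of £153,020 = £45,906
Total penalty: £153,020 + £45,906 = £198,926
Minimum £167,140: £198,926 meets the minimum, no increase.

Penalty: £198,926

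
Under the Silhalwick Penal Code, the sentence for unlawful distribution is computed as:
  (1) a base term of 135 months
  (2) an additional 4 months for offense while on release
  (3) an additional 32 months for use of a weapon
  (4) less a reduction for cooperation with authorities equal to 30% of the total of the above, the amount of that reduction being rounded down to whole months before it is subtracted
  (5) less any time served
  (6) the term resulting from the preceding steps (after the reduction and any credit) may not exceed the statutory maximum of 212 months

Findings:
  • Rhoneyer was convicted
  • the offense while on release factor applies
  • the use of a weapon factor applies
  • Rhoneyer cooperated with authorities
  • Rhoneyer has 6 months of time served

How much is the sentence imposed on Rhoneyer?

114 months

Offense while on release enhancement: +4 months
Use of a weapon enhancement: +32 months
Adjusted term: 135 months + 4 months + 32 months = 171 months
Cooperation with authorities reduction: 30% of 171 months = 51 months (rounded down)
After reduction: 171 − 51 = 120 months
Less time served: 120 months − 6 months = 114 months
Cap at 212 months: 114 months is within the cap, no reduction.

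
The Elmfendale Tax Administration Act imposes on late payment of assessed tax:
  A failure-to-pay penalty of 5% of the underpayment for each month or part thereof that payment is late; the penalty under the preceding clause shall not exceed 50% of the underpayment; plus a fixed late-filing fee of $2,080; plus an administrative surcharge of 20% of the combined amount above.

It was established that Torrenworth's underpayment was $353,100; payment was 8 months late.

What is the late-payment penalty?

Accrued rate: 5% × 8 = 40%, capped at 50% → 40%
Failure-to-pay penalty: 40% of $353,100 = $141,240
Penalty before surcharge: $141,240 + $2,080 = $143,320
Administrative surcharge: 20% of $143,320 = $28,664
Total penalty: $143,320 + $28,664 = $171,984

$171,984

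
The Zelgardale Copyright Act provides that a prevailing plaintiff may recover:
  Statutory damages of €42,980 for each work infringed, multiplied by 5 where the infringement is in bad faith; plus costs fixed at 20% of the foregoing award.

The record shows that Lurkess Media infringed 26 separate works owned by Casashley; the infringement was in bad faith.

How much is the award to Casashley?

Award: €6,704,880

Statutory damages: 26 × €42,980 = €1,117,480
Multiplied by 5: 5 × €1,117,480 = €5,587,400
Costs: 20% of €5,587,400 = €1,117,480
Award plus costs: €5,587,400 + €1,117,480 = €6,704,880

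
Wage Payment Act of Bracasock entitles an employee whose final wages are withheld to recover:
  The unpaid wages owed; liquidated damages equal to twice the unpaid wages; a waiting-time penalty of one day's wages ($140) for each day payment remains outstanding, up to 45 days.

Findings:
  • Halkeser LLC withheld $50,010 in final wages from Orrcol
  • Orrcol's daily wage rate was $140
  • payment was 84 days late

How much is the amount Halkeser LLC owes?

$156,330

Doubled: 2 × $50,010 = $100,020
Penalty days: min(84, 45) = 45
Waiting-time penalty: 45 × $140 = $6,300
Total award: $50,010 + $100,020 + $6,300 = $156,330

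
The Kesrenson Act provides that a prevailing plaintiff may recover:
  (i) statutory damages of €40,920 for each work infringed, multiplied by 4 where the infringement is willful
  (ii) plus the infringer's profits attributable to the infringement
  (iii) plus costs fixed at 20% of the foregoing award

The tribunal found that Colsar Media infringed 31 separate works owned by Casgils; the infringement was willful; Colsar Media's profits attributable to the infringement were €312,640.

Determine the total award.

€6,464,064

Statutory damages: 31 × €40,920 = €1,268,520
Multiplied by 4: 4 × €1,268,520 = €5,074,080
Combined award: €5,074,080 + €312,640 = €5,386,720
Costs: 20% of €5,386,720 = €1,077,344
Award plus costs: €5,386,720 + €1,077,344 = €6,464,064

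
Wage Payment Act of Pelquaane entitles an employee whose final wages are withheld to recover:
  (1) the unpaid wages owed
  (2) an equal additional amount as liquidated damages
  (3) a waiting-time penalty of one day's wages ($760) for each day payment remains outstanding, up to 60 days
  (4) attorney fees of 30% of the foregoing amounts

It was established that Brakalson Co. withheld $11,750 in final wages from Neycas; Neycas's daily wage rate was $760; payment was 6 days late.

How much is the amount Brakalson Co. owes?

$36,478

Liquidated damages (equal amount): $11,750
Penalty days: min(6, 60) = 6
Waiting-time penalty: 6 × $760 = $4,560
Subtotal: $11,750 + $11,750 + $4,560 = $28,060
Attorney fees: 30% of $28,060 = $8,418
Total award: $28,060 + $8,418 = $36,478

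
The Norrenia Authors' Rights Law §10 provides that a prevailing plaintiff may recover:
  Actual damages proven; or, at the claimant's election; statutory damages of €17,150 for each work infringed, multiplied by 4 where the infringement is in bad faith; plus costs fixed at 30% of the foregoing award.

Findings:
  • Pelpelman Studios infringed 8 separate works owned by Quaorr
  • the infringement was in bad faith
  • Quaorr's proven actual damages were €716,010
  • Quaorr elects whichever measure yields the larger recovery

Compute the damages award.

Statutory damages: 8 × €17,150 = €137,200
Multiplied by 4: 4 × €137,200 = €548,800
Greater of actual damages (€716,010) or enhanced statutory damages (€548,800): €716,010
Costs: 30% of €716,010 = €214,803
Award plus costs: €716,010 + €214,803 = €930,813

€930,813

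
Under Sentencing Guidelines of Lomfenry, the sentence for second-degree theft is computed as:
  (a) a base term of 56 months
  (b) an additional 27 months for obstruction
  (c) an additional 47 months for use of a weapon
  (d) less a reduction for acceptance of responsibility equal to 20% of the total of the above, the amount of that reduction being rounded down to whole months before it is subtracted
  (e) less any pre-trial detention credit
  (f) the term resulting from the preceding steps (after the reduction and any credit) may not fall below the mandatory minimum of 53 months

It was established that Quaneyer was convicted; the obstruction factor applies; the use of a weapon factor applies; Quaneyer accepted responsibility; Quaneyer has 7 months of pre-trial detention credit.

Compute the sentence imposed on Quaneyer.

Obstruction enhancement: +27 months
Use of a weapon enhancement: +47 months
Adjusted term: 56 months + 27 months + 47 months = 130 months
Acceptance of responsibility reduction: 20% of 130 months = 26 months (rounded down)
After reduction: 130 − 26 = 104 months
Less pre-trial detention credit: 104 months − 7 months = 97 months
Minimum 53 months: 97 months meets the minimum, no increase.

97 months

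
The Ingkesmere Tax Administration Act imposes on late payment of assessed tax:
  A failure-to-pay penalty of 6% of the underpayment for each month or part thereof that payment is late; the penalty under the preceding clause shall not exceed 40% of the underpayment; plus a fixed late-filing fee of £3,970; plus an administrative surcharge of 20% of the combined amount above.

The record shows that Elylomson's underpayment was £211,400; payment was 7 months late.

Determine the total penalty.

Accrued rate: 6% × 7 = 42%, capped at 40% → 40%
Failure-to-pay penalty: 40% of £211,400 = £84,560
Penalty before surcharge: £84,560 + £3,970 = £88,530
Administrative surcharge: 20% of £88,530 = £17,706
Total penalty: £88,530 + £17,706 = £106,236

£106,236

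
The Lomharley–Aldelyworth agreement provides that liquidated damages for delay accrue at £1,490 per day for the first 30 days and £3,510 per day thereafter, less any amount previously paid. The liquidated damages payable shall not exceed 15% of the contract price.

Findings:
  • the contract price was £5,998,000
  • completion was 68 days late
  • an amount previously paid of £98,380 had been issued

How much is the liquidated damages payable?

First 30 days: 30 × £1,490 = £44,700
Remaining days: (68 − 30) × £3,510 = £133,380
Accrued per-day damages: £44,700 + £133,380 = £178,080
Less amount previously paid: £178,080 − £98,380 = £79,700
Cap: 15% of £5,998,000 = £899,700
Cap at £899,700: £79,700 is within the cap, no reduction.

Liquidated damages: £79,700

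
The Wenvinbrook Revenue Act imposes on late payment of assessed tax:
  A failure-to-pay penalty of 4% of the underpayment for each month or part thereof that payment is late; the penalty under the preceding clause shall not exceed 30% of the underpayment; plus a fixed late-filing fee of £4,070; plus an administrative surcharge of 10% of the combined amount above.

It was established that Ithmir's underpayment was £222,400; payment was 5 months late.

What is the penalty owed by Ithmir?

Accrued rate: 4% × 5 = 20%, capped at 30% → 20%
Failure-to-pay penalty: 20% of £222,400 = £44,480
Penalty before surcharge: £44,480 + £4,070 = £48,550
Administrative surcharge: 10% of £48,550 = £4,855
Total penalty: £48,550 + £4,855 = £53,405

£53,405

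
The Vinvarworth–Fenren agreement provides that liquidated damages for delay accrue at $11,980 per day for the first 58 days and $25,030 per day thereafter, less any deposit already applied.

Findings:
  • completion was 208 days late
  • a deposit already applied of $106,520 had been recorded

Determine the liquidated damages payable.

$4,342,820

First 58 days: 58 × $11,980 = $694,840
Remaining days: (208 − 58) × $25,030 = $3,754,500
Accrued per-day damages: $694,840 + $3,754,500 = $4,449,340
Less deposit already applied: $4,449,340 − $106,520 = $4,342,820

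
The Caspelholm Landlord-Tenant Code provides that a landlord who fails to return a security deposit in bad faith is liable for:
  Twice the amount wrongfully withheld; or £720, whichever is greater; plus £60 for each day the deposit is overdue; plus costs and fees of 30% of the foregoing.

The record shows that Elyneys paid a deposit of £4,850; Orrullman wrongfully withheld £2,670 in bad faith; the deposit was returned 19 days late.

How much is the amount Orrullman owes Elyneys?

Recovery: £8,424

Doubled: 2 × £2,670 = £5,340
Minimum £720: £5,340 meets the minimum, no increase.
Late-return penalty: 19 × £60 = £1,140
Damages plus late penalty: £5,340 + £1,140 = £6,480
Costs and fees: 30% of £6,480 = £1,944
Total recovery: £6,480 + £1,944 = £8,424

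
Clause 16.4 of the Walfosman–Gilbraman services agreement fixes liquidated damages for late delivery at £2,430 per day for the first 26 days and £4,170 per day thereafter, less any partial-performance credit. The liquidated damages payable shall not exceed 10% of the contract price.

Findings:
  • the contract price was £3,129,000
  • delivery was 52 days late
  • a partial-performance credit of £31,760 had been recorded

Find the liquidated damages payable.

£139,840

First 26 days: 26 × £2,430 = £63,180
Remaining days: (52 − 26) × £4,170 = £108,420
Accrued per-day damages: £63,180 + £108,420 = £171,600
Less partial-performance credit: £171,600 − £31,760 = £139,840
Cap: 10% of £3,129,000 = £312,900
Cap at £312,900: £139,840 is within the cap, no reduction.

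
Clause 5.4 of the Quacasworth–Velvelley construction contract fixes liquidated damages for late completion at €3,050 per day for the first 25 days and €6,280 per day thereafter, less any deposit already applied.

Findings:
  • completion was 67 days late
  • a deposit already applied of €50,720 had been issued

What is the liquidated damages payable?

First 25 days: 25 × €3,050 = €76,250
Remaining days: (67 − 25) × €6,280 = €263,760
Accrued per-day damages: €76,250 + €263,760 = €340,010
Less deposit already applied: €340,010 − €50,720 = €289,290

Liquidated damages: €289,290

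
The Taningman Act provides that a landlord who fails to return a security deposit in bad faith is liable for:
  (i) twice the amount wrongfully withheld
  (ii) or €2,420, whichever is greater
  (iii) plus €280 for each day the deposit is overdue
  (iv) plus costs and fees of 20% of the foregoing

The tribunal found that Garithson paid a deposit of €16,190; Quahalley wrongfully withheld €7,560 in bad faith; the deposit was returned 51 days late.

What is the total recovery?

Doubled: 2 × €7,560 = €15,120
Minimum €2,420: €15,120 meets the minimum, no increase.
Late-return penalty: 51 × €280 = €14,280
Damages plus late penalty: €15,120 + €14,280 = €29,400
Costs and fees: 20% of €29,400 = €5,880
Total recovery: €29,400 + €5,880 = €35,280

Recovery: €35,280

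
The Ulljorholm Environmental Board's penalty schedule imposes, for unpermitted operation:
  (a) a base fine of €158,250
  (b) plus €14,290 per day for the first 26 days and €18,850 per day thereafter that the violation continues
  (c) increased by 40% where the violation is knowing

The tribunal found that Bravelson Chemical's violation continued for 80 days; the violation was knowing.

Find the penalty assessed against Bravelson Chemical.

First 26 days: 26 × €14,290 = €371,540
Remaining days: (80 − 26) × €18,850 = €1,017,900
Per-day component: €371,540 + €1,017,900 = €1,389,440
Base plus per-day: €158,250 + €1,389,440 = €1,547,690
Enhancement: 40% of €1,547,690 = €619,076
Enhanced fine: €1,547,690 + €619,076 = €2,166,766

€2,166,766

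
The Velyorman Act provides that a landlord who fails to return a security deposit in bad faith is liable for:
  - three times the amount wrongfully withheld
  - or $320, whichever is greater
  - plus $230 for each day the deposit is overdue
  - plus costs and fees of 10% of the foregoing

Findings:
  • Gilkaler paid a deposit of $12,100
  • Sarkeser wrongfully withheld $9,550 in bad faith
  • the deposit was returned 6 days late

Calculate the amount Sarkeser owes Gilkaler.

$33,033

Trebled: 3 × $9,550 = $28,650
Minimum $320: $28,650 meets the minimum, no increase.
Late-return penalty: 6 × $230 = $1,380
Damages plus late penalty: $28,650 + $1,380 = $30,030
Costs and fees: 10% of $30,030 = $3,003
Total recovery: $30,030 + $3,003 = $33,033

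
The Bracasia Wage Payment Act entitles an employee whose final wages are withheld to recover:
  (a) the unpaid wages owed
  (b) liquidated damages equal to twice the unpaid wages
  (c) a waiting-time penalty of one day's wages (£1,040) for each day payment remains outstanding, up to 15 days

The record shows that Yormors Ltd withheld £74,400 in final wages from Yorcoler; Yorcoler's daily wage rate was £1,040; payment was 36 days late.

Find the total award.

£238,800

Doubled: 2 × £74,400 = £148,800
Penalty days: min(36, 15) = 15
Waiting-time penalty: 15 × £1,040 = £15,600
Total award: £74,400 + £148,800 + £15,600 = £238,800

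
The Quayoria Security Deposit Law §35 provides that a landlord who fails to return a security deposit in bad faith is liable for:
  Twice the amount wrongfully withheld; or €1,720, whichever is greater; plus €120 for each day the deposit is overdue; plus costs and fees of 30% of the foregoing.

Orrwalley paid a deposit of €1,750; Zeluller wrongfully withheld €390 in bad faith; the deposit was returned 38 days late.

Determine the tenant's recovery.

Doubled: 2 × €390 = €780
Minimum €1,720: €780 is below the minimum → €1,720
Late-return penalty: 38 × €120 = €4,560
Damages plus late penalty: €1,720 + €4,560 = €6,280
Costs and fees: 30% of €6,280 = €1,884
Total recovery: €6,280 + €1,884 = €8,164

Recovery: €8,164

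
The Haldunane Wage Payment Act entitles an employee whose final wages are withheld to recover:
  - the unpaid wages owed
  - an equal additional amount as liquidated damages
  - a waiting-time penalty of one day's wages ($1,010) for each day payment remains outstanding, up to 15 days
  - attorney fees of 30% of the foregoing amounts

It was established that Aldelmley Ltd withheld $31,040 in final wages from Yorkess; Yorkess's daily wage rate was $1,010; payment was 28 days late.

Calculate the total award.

Liquidated damages (equal amount): $31,040
Penalty days: min(28, 15) = 15
Waiting-time penalty: 15 × $1,010 = $15,150
Subtotal: $31,040 + $31,040 + $15,150 = $77,230
Attorney fees: 30% of $77,230 = $23,169
Total award: $77,230 + $23,169 = $100,399

$100,399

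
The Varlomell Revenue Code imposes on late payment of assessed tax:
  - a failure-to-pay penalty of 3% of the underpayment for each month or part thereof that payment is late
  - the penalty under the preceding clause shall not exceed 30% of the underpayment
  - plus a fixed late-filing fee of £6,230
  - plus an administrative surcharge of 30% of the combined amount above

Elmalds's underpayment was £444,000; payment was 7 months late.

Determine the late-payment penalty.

Accrued rate: 3% × 7 = 21%, capped at 30% → 21%
Failure-to-pay penalty: 21% of £444,000 = £93,240
Penalty before surcharge: £93,240 + £6,230 = £99,470
Administrative surcharge: 30% of £99,470 = £29,841
Total penalty: £99,470 + £29,841 = £129,311

Penalty: £129,311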